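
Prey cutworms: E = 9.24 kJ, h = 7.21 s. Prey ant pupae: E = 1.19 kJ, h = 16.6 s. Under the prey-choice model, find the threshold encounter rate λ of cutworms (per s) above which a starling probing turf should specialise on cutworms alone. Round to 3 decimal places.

The zero-one rule: include ant pupae iff E₂/h₂ > λE₁/(1+λh₁). Equality gives the switch point.
λE₁h₂ = E₂ + λE₂h₁ ⇒ λ = E₂/(E₁h₂ − E₂h₁) = 1.19/(153.4 − 8.58) = 0.008218 per s.

0.008 per s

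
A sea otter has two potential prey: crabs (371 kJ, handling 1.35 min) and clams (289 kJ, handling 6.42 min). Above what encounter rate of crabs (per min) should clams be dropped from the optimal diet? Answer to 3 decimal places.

The zero-one rule: include clams iff E₂/h₂ > λE₁/(1+λh₁). Equality gives the switch point.
λE₁h₂ = E₂ + λE₂h₁ ⇒ λ = E₂/(E₁h₂ − E₂h₁) = 289/(2382 − 390.2) = 0.1451 per min.

0.145 per min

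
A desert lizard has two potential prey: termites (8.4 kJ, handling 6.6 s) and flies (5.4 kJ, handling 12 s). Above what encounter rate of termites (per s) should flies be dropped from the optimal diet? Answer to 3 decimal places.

0.083 per s

Drop flies once their profitability E₂/h₂ falls below the rate achievable on termites alone: E₂/h₂ = λE₁/(1 + λh₁).
Solve for λ: λE₁h₂ = E₂(1 + λh₁) → λ(E₁h₂ − E₂h₁) = E₂ → λ = E₂/(E₁h₂ − E₂h₁).
λ = 5.4/(8.4×12 − 5.4×6.6) = 5.4/65.16 = 0.08287 per s.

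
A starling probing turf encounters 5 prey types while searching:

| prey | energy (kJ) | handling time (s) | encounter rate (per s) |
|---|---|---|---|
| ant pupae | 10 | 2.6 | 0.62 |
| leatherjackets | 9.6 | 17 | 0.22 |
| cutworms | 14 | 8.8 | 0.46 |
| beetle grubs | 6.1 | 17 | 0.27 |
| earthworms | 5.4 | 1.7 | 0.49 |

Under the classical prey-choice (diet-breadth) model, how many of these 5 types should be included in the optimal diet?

2

Rank by E/h (kJ/s): ant pupae 3.85, earthworms 3.18, cutworms 1.59, leatherjackets 0.565, beetle grubs 0.359. Include each in turn until the next type's E/h falls below the running intake rate.
Rate on top 1: 2.374. earthworms: 3.18 > 2.374 → include.
Rate on top 2: 2.568. cutworms: 1.59 < 2.568 → exclude; stop.
Optimal diet: ant pupae, earthworms — 2 of 5 types.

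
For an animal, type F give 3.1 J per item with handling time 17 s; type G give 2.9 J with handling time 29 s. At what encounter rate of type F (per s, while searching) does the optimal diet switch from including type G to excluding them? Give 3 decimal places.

0.071 per s

At the threshold, the rate on type F alone equals the profitability of type G: λ·3.1/(1 + λ·17) = 2.9/29 = 0.1.
Rearranging, λ(3.1 − 0.1×17) = 0.1, so λ = 0.1/1.4 = 0.07143 per s.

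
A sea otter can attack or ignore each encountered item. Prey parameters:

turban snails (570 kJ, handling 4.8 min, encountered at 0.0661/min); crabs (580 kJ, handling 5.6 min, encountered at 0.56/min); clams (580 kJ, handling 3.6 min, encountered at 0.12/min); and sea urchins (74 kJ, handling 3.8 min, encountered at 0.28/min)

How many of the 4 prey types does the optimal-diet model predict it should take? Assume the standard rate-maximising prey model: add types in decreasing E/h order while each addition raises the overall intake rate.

Rank by E/h (kJ/min): clams 161, turban snails 119, crabs 104, sea urchins 19.5. Include each in turn until the next type's E/h falls below the running intake rate.
Rate on top 1: 48.6. turban snails: 119 > 48.6 → include.
Rate on top 2: 61.33. crabs: 104 > 61.33 → include.
Rate on top 3: 88.44. sea urchins: 19.5 < 88.44 → exclude; stop.
Optimal diet: clams, turban snails, crabs — 3 of 4 types.

3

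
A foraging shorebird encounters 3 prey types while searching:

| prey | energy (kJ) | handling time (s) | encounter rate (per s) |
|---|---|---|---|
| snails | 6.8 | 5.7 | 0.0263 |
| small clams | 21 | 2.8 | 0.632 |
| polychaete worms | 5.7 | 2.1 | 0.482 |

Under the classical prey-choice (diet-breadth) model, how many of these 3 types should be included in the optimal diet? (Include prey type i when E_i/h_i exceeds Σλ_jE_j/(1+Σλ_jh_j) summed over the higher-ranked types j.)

E/h in descending order: small clams 7.5, polychaete worms 2.71, snails 1.19 kJ/s. The optimal diet is the largest prefix of this list for which every included type satisfies E_i/h_i > R on the types above it.
Rate on top 1: 4.792. polychaete worms: 2.71 < 4.792 → exclude; stop.
Optimal diet: small clams — 1 of 3 types.

1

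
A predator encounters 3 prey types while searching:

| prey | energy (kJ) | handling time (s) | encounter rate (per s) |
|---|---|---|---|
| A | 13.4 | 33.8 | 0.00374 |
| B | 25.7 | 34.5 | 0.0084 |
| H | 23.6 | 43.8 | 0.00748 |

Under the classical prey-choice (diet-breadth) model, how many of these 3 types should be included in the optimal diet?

3

E/h in descending order: B 0.745, H 0.539, A 0.396 kJ/s. The optimal diet is the largest prefix of this list for which every included type satisfies E_i/h_i > R on the types above it.
Rate on top 1: 0.1674. H: 0.539 > 0.1674 → include.
Rate on top 2: 0.2426. A: 0.396 > 0.2426 → include.
Optimal diet: B, H, A — 3 of 3 types.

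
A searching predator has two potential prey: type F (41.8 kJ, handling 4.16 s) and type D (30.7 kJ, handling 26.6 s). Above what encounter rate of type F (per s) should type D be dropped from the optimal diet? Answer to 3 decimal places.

The zero-one rule: include type D iff E₂/h₂ > λE₁/(1+λh₁). Equality gives the switch point.
λE₁h₂ = E₂ + λE₂h₁ ⇒ λ = E₂/(E₁h₂ − E₂h₁) = 30.7/(1112 − 127.7) = 0.03119 per s.

0.031 per s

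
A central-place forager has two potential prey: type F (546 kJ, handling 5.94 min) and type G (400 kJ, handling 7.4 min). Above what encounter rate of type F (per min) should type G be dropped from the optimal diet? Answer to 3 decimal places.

0.240 per min

Drop type G once their profitability E₂/h₂ falls below the rate achievable on type F alone: E₂/h₂ = λE₁/(1 + λh₁).
Solve for λ: λE₁h₂ = E₂(1 + λh₁) → λ(E₁h₂ − E₂h₁) = E₂ → λ = E₂/(E₁h₂ − E₂h₁).
λ = 400/(546×7.4 − 400×5.94) = 400/1664 = 0.2403 per min.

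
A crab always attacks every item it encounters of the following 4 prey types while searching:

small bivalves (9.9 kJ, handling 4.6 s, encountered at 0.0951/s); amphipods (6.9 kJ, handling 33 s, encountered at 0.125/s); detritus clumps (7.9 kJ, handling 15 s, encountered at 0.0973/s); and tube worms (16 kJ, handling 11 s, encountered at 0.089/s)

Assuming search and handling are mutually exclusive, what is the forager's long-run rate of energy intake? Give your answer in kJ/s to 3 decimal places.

0.500 kJ/s

R = (0.0951×9.9 + 0.125×6.9 + 0.0973×7.9 + 0.089×16) / (1 + 0.0951×4.6 + 0.125×33 + 0.0973×15 + 0.089×11) = 3.997/8.001 = 0.4995 kJ/s.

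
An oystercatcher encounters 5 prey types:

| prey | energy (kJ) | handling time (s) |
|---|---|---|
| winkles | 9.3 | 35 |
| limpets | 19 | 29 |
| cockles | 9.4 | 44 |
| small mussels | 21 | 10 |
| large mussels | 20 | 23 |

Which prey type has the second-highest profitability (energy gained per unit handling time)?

large mussels

Profitability E/h (kJ/s): winkles = 9.3/35 = 0.266, limpets = 19/29 = 0.655, cockles = 9.4/44 = 0.214, small mussels = 21/10 = 2.1, large mussels = 20/23 = 0.87.
Ranked: small mussels > large mussels > limpets > winkles > cockles.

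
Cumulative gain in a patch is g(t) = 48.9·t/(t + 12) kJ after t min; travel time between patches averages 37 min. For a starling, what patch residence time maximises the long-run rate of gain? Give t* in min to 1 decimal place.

21.1 min

Optimal t* satisfies g'(t*) = g(t*)/(T + t*).
g'(t) = 48.9·12/(t + 12)². Setting 48.9·12/(t+12)² = 48.9t/[(t+12)(37+t)] gives 12(37+t) = t(t+12), so t² = 12×37 = 444.
t* = √444 = 21.07 min.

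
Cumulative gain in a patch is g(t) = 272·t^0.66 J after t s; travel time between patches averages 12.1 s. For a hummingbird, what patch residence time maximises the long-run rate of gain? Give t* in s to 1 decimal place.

23.5 s

Maximise g(t)/(T+t): set derivative to zero → g'(t)(T+t) = g(t).
g'(t) = 0.66·272·t^-0.34. Setting 0.66·272·t^-0.34 = 272·t^0.66/(12.1+t) gives 0.66(12.1+t) = t, so 0.34·t = 0.66×12.1.
t* = 0.66×12.1/0.34 = 23.49 s.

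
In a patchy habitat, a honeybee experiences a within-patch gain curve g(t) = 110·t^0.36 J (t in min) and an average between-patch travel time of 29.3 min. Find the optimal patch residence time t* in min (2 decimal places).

Optimal t* satisfies g'(t*) = g(t*)/(T + t*).
g'(t) = 0.36·110·t^-0.64. Setting 0.36·110·t^-0.64 = 110·t^0.36/(29.3+t) gives 0.36(29.3+t) = t, so 0.64·t = 0.36×29.3.
t* = 0.36×29.3/0.64 = 16.48 min.

16.48 min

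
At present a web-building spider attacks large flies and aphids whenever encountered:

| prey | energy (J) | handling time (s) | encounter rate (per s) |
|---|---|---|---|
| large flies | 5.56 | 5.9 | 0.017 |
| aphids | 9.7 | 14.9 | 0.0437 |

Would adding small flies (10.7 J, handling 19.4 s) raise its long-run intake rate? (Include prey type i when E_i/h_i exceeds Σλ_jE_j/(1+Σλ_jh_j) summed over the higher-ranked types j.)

Yes

Current rate: (0.017×5.56 + 0.0437×9.7)/(1 + 0.017×5.9 + 0.0437×14.9) = 0.296 J/s.
Profitability of small flies: 10.7/19.4 = 0.5515 J/s.
Since 0.5515 > R, including small flies increases the long-run rate.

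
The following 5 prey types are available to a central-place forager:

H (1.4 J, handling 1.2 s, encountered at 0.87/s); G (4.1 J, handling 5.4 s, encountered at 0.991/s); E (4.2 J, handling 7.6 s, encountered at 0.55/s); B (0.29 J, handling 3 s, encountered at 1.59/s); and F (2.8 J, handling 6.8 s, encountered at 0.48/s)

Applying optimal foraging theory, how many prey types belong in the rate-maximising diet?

2

E/h in descending order: H 1.17, G 0.759, E 0.553, F 0.412, B 0.0967 J/s. The optimal diet is the largest prefix of this list for which every included type satisfies E_i/h_i > R on the types above it.
Rate on top 1: 0.5959. G: 0.759 > 0.5959 → include.
Rate on top 2: 0.7141. E: 0.553 < 0.7141 → exclude; stop.
Optimal diet: H, G — 2 of 5 types.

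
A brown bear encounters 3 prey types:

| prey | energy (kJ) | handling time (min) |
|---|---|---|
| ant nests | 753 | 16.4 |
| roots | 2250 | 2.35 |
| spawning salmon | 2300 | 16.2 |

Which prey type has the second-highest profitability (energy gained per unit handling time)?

spawning salmon

Profitability E/h (kJ/min): ant nests = 753/16.4 = 45.9, roots = 2250/2.35 = 957, spawning salmon = 2300/16.2 = 142.
Ranked: roots > spawning salmon > ant nests.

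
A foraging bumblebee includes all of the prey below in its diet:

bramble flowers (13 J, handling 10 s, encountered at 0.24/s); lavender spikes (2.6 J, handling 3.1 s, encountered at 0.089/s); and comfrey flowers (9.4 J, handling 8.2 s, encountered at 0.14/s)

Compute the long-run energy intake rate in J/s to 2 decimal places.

0.97 J/s

R = (0.24×13 + 0.089×2.6 + 0.14×9.4) / (1 + 0.24×10 + 0.089×3.1 + 0.14×8.2) = 4.667/4.824 = 0.9676 J/s.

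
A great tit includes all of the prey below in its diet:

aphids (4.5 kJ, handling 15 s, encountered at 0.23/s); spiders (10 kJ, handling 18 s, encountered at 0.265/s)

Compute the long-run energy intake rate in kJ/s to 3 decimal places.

R = (0.23×4.5 + 0.265×10) / (1 + 0.23×15 + 0.265×18) = 3.685/9.22 = 0.3997 kJ/s.

0.400 kJ/s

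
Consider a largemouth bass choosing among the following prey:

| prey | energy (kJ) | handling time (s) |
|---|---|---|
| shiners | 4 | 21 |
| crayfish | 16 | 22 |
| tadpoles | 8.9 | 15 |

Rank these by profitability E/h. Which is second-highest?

tadpoles

Profitability E/h (kJ/s): shiners = 4/21 = 0.19, crayfish = 16/22 = 0.727, tadpoles = 8.9/15 = 0.593.
Ranked: crayfish > tadpoles > shiners.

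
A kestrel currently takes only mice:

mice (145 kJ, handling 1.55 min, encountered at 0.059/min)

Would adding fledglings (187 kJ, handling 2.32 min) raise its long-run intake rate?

Intake rate on the current diet: R = (0.059×145) / (1 + 0.059×1.55) = 8.555/1.091 = 7.838 kJ/min.
fledglings: E/h = 187/2.32 = 80.6 kJ/min.
80.6 > 7.838, so adding fledglings raises the average — include it.

Yes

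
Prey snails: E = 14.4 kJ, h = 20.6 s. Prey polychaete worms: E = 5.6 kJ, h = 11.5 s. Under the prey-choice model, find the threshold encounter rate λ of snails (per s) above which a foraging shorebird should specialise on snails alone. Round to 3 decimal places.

0.111 per s

Drop polychaete worms once their profitability E₂/h₂ falls below the rate achievable on snails alone: E₂/h₂ = λE₁/(1 + λh₁).
Solve for λ: λE₁h₂ = E₂(1 + λh₁) → λ(E₁h₂ − E₂h₁) = E₂ → λ = E₂/(E₁h₂ − E₂h₁).
λ = 5.6/(14.4×11.5 − 5.6×20.6) = 5.6/50.24 = 0.1115 per s.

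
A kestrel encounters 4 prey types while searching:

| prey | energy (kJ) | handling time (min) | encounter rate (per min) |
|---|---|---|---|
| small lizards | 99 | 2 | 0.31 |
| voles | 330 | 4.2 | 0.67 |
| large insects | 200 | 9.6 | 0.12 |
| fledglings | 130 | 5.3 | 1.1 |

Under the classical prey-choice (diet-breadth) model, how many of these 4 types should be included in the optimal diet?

Rank by E/h (kJ/min): voles 78.6, small lizards 49.5, fledglings 24.5, large insects 20.8. Include each in turn until the next type's E/h falls below the running intake rate.
Rate on top 1: 57.97. small lizards: 49.5 < 57.97 → exclude; stop.
Optimal diet: voles — 1 of 4 types.

1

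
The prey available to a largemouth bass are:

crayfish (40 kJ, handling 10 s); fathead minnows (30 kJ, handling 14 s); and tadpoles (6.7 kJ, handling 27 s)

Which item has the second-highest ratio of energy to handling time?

Profitability E/h (kJ/s): crayfish = 40/10 = 4, fathead minnows = 30/14 = 2.14, tadpoles = 6.7/27 = 0.248.
Ranked: crayfish > fathead minnows > tadpoles.

fathead minnows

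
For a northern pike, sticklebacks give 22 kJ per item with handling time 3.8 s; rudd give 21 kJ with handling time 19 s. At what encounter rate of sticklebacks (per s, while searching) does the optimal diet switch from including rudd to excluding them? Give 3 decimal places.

0.062 per s

At the threshold, the rate on sticklebacks alone equals the profitability of rudd: λ·22/(1 + λ·3.8) = 21/19 = 1.105.
Rearranging, λ(22 − 1.105×3.8) = 1.105, so λ = 1.105/17.8 = 0.06209 per s.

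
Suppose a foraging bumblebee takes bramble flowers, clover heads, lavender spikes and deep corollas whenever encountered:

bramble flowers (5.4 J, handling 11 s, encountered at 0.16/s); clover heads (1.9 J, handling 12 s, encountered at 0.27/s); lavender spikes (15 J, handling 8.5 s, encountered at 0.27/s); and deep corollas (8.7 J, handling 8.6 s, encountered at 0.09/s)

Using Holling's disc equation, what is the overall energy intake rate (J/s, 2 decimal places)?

0.68 J/s

R = (0.16×5.4 + 0.27×1.9 + 0.27×15 + 0.09×8.7) / (1 + 0.16×11 + 0.27×12 + 0.27×8.5 + 0.09×8.6) = 6.21/9.069 = 0.6848 J/s.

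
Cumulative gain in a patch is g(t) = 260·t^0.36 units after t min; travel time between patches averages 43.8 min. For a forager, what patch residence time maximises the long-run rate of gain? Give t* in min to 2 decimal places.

24.64 min

Optimal t* satisfies g'(t*) = g(t*)/(T + t*).
g'(t) = 0.36·260·t^-0.64. Setting 0.36·260·t^-0.64 = 260·t^0.36/(43.8+t) gives 0.36(43.8+t) = t, so 0.64·t = 0.36×43.8.
t* = 0.36×43.8/0.64 = 24.64 min.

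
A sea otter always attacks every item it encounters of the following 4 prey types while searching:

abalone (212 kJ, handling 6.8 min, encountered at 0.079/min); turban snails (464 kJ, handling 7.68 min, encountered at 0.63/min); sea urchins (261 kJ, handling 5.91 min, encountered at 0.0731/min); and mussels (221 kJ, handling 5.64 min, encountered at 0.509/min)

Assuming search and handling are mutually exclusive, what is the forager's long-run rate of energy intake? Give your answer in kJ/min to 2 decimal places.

45.53 kJ/min

R = (0.079×212 + 0.63×464 + 0.0731×261 + 0.509×221) / (1 + 0.079×6.8 + 0.63×7.68 + 0.0731×5.91 + 0.509×5.64) = 440.6/9.678 = 45.53 kJ/min.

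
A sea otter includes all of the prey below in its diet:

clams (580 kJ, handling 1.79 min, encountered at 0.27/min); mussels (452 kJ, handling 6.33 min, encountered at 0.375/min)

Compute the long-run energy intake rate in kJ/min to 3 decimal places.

84.546 kJ/min

R = Σλ_iE_i / (1 + Σλ_ih_i)
Numerator: 0.27×580 + 0.375×452 = 326.1
Denominator: 1 + 0.27×1.79 + 0.375×6.33 = 3.857
R = 326.1/3.857 = 84.55 kJ/min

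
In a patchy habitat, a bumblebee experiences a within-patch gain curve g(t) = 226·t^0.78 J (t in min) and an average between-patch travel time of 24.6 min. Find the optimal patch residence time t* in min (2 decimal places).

By the marginal value theorem, leave when the instantaneous gain rate g'(t) equals the habitat-wide average g(t)/(T + t).
g'(t) = 0.78·226·t^-0.22. Setting 0.78·226·t^-0.22 = 226·t^0.78/(24.6+t) gives 0.78(24.6+t) = t, so 0.22·t = 0.78×24.6.
t* = 0.78×24.6/0.22 = 87.22 min.

87.22 min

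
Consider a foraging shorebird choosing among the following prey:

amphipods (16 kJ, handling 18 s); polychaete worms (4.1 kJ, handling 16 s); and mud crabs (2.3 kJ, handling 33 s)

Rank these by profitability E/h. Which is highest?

amphipods

In descending order of E/h:
amphipods: 16/18 = 0.889 kJ/s
polychaete worms: 4.1/16 = 0.256 kJ/s
mud crabs: 2.3/33 = 0.0697 kJ/s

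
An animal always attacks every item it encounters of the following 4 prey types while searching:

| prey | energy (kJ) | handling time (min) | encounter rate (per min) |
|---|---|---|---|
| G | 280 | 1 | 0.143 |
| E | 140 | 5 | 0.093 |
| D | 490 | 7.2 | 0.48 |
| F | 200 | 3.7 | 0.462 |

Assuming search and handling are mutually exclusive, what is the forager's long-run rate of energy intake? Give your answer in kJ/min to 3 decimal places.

56.199 kJ/min

R = (0.143×280 + 0.093×140 + 0.48×490 + 0.462×200) / (1 + 0.143×1 + 0.093×5 + 0.48×7.2 + 0.462×3.7) = 380.7/6.773 = 56.2 kJ/min.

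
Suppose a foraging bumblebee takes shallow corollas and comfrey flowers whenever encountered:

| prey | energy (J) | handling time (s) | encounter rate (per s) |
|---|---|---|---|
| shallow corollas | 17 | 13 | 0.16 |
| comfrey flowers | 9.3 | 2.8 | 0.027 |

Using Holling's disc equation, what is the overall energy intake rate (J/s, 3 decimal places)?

R = Σλ_iE_i / (1 + Σλ_ih_i)
Numerator: 0.16×17 + 0.027×9.3 = 2.971
Denominator: 1 + 0.16×13 + 0.027×2.8 = 3.156
R = 2.971/3.156 = 0.9415 J/s

0.942 J/s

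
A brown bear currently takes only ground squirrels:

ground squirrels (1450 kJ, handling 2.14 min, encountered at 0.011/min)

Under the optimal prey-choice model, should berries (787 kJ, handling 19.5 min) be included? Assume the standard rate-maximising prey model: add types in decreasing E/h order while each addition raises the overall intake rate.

On ground squirrels alone, R = ΣλE/(1+Σλh) = 15.95/1.024 = 15.58 kJ/min.
Profitability of berries: 787/19.5 = 40.36 kJ/min.
Since 40.36 > R, including berries increases the long-run rate.

Yes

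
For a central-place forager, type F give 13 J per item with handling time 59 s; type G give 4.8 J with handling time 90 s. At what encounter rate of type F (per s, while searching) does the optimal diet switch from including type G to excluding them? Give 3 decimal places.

0.005 per s

At the threshold, the rate on type F alone equals the profitability of type G: λ·13/(1 + λ·59) = 4.8/90 = 0.05333.
Rearranging, λ(13 − 0.05333×59) = 0.05333, so λ = 0.05333/9.853 = 0.005413 per s.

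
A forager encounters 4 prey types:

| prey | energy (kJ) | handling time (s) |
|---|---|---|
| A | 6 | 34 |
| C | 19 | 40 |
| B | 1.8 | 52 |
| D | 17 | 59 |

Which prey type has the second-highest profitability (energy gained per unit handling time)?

D

Profitability E/h (kJ/s): A = 6/34 = 0.176, C = 19/40 = 0.475, B = 1.8/52 = 0.0346, D = 17/59 = 0.288.
Ranked: C > D > A > B.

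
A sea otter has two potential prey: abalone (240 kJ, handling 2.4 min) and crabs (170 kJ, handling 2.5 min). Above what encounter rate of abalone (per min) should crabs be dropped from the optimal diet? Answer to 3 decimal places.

0.885 per min

At the threshold, the rate on abalone alone equals the profitability of crabs: λ·240/(1 + λ·2.4) = 170/2.5 = 68.
Rearranging, λ(240 − 68×2.4) = 68, so λ = 68/76.8 = 0.8854 per min.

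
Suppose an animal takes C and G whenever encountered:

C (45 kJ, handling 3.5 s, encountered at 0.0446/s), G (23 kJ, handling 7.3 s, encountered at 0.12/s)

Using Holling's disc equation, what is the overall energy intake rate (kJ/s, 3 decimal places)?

2.346 kJ/s

R = (0.0446×45 + 0.12×23) / (1 + 0.0446×3.5 + 0.12×7.3) = 4.767/2.032 = 2.346 kJ/s.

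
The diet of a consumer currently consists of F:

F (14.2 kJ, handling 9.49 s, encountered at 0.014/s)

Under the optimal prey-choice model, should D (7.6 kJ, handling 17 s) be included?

Current rate: (0.014×14.2)/(1 + 0.014×9.49) = 0.1755 kJ/s.
Profitability of D: 7.6/17 = 0.4471 kJ/s.
Since 0.4471 > R, including D increases the long-run rate.

Yes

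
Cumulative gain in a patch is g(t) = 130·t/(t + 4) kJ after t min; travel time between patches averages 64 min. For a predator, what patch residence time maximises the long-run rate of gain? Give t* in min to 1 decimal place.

By the marginal value theorem, leave when the instantaneous gain rate g'(t) equals the habitat-wide average g(t)/(T + t).
g'(t) = 130·4/(t + 4)². Setting 130·4/(t+4)² = 130t/[(t+4)(64+t)] gives 4(64+t) = t(t+4), so t² = 4×64 = 256.
t* = √256 = 16 min.

16.0 min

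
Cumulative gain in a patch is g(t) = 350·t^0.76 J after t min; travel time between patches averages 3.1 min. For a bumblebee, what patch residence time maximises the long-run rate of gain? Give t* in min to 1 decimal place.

9.8 min

Maximise g(t)/(T+t): set derivative to zero → g'(t)(T+t) = g(t).
g'(t) = 0.76·350·t^-0.24. Setting 0.76·350·t^-0.24 = 350·t^0.76/(3.1+t) gives 0.76(3.1+t) = t, so 0.24·t = 0.76×3.1.
t* = 0.76×3.1/0.24 = 9.817 min.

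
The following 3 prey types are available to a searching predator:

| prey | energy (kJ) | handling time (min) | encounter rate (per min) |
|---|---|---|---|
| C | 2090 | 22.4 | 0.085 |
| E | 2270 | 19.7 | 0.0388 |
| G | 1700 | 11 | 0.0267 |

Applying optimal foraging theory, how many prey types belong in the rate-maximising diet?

3

Rank by E/h (kJ/min): G 155, E 115, C 93.3. Include each in turn until the next type's E/h falls below the running intake rate.
Rate on top 1: 35.09. E: 115 > 35.09 → include.
Rate on top 2: 64.85. C: 93.3 > 64.85 → include.
Optimal diet: G, E, C — 3 of 3 types.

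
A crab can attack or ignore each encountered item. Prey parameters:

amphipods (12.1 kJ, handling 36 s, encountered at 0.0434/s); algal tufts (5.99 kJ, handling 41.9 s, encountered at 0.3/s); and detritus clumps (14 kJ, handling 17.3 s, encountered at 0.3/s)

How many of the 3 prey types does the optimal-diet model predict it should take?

Rank by E/h (kJ/s): detritus clumps 0.809, amphipods 0.336, algal tufts 0.143. Include each in turn until the next type's E/h falls below the running intake rate.
Rate on top 1: 0.6785. amphipods: 0.336 < 0.6785 → exclude; stop.
Optimal diet: detritus clumps — 1 of 3 types.

1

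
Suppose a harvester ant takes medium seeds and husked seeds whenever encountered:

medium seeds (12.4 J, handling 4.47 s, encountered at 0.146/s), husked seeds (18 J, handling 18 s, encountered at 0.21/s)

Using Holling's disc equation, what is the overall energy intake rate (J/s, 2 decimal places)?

R = Σλ_iE_i / (1 + Σλ_ih_i)
Numerator: 0.146×12.4 + 0.21×18 = 5.59
Denominator: 1 + 0.146×4.47 + 0.21×18 = 5.433
R = 5.59/5.433 = 1.029 J/s

1.03 J/s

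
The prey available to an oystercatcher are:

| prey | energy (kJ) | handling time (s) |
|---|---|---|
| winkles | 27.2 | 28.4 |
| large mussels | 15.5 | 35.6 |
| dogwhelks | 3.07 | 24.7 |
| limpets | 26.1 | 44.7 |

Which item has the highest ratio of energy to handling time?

In descending order of E/h:
winkles: 27.2/28.4 = 0.958 kJ/s
limpets: 26.1/44.7 = 0.584 kJ/s
large mussels: 15.5/35.6 = 0.435 kJ/s
dogwhelks: 3.07/24.7 = 0.124 kJ/s

winkles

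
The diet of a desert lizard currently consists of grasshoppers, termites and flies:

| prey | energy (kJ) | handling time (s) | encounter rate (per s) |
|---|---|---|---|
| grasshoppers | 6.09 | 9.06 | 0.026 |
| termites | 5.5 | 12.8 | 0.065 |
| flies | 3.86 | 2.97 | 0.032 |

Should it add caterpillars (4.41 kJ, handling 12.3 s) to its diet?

Yes

Current rate: (0.026×6.09 + 0.065×5.5 + 0.032×3.86)/(1 + 0.026×9.06 + 0.065×12.8 + 0.032×2.97) = 0.2956 kJ/s.
caterpillars: E/h = 4.41/12.3 = 0.3585 kJ/s.
Since 0.3585 > R, including caterpillars increases the long-run rate.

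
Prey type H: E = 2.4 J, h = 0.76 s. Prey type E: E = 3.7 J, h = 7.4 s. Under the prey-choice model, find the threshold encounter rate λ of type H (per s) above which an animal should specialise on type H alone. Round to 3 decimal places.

0.248 per s

Drop type E once their profitability E₂/h₂ falls below the rate achievable on type H alone: E₂/h₂ = λE₁/(1 + λh₁).
Solve for λ: λE₁h₂ = E₂(1 + λh₁) → λ(E₁h₂ − E₂h₁) = E₂ → λ = E₂/(E₁h₂ − E₂h₁).
λ = 3.7/(2.4×7.4 − 3.7×0.76) = 3.7/14.95 = 0.2475 per s.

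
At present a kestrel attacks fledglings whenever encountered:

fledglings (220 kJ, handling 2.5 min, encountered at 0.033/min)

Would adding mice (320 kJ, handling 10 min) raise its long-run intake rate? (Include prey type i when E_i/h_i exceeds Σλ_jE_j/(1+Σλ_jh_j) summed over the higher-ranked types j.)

Intake rate on the current diet: R = (0.033×220) / (1 + 0.033×2.5) = 7.26/1.083 = 6.707 kJ/min.
Profitability of mice: 320/10 = 32 kJ/min.
32 > 6.707, so adding mice raises the average — include it.

Yes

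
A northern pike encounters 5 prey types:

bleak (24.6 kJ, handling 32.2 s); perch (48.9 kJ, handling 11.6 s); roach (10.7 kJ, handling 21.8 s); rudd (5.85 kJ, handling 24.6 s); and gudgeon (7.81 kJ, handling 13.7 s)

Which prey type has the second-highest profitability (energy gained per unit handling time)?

In descending order of E/h:
perch: 48.9/11.6 = 4.22 kJ/s
bleak: 24.6/32.2 = 0.764 kJ/s
gudgeon: 7.81/13.7 = 0.57 kJ/s
roach: 10.7/21.8 = 0.491 kJ/s
rudd: 5.85/24.6 = 0.238 kJ/s

bleak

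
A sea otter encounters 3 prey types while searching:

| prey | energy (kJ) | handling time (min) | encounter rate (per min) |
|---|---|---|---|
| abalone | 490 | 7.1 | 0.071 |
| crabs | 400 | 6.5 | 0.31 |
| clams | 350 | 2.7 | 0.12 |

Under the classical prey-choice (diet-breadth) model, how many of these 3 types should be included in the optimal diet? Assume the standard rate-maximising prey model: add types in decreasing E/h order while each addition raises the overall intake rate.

3

Profitabilities (E/h, kJ/min): clams 130, abalone 69, crabs 61.5. Add prey in this order while the next type's profitability exceeds the intake rate on those already taken.
Rate on top 1: 31.72. abalone: 69 > 31.72 → include.
Rate on top 2: 42.01. crabs: 61.5 > 42.01 → include.
Optimal diet: clams, abalone, crabs — 3 of 3 types.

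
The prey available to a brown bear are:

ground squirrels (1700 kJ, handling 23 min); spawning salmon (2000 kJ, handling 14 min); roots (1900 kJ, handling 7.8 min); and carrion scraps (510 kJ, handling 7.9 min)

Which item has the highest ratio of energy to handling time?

Profitability E/h (kJ/min): ground squirrels = 1700/23 = 73.9, spawning salmon = 2000/14 = 143, roots = 1900/7.8 = 244, carrion scraps = 510/7.9 = 64.6.
Ranked: roots > spawning salmon > ground squirrels > carrion scraps.

roots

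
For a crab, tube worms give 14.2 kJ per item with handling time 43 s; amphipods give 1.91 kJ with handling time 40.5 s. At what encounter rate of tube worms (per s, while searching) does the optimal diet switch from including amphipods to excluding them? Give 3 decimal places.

Drop amphipods once their profitability E₂/h₂ falls below the rate achievable on tube worms alone: E₂/h₂ = λE₁/(1 + λh₁).
Solve for λ: λE₁h₂ = E₂(1 + λh₁) → λ(E₁h₂ − E₂h₁) = E₂ → λ = E₂/(E₁h₂ − E₂h₁).
λ = 1.91/(14.2×40.5 − 1.91×43) = 1.91/493 = 0.003874 per s.

0.004 per s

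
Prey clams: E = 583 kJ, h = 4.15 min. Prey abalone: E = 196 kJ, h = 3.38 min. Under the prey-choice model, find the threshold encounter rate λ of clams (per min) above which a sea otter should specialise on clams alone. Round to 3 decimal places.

At the threshold, the rate on clams alone equals the profitability of abalone: λ·583/(1 + λ·4.15) = 196/3.38 = 57.99.
Rearranging, λ(583 − 57.99×4.15) = 57.99, so λ = 57.99/342.3 = 0.1694 per min.

0.169 per min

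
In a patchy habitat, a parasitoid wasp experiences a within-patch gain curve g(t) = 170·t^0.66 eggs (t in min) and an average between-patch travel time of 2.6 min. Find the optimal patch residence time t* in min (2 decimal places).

5.05 min

Maximise g(t)/(T+t): set derivative to zero → g'(t)(T+t) = g(t).
g'(t) = 0.66·170·t^-0.34. Setting 0.66·170·t^-0.34 = 170·t^0.66/(2.6+t) gives 0.66(2.6+t) = t, so 0.34·t = 0.66×2.6.
t* = 0.66×2.6/0.34 = 5.047 min.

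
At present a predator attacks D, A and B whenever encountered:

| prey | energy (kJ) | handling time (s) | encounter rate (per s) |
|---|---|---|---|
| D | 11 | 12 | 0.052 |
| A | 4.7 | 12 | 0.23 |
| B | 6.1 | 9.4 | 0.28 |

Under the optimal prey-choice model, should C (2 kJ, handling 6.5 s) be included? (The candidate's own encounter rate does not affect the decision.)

No

Current rate: (0.052×11 + 0.23×4.7 + 0.28×6.1)/(1 + 0.052×12 + 0.23×12 + 0.28×9.4) = 0.479 kJ/s.
C: E/h = 2/6.5 = 0.3077 kJ/s.
Since 0.3077 < R, time spent handling C is better spent searching.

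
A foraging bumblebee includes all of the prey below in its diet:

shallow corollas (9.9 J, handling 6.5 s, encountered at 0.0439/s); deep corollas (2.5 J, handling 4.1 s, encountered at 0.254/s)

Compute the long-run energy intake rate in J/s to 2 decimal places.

R = Σλ_iE_i / (1 + Σλ_ih_i)
Numerator: 0.0439×9.9 + 0.254×2.5 = 1.07
Denominator: 1 + 0.0439×6.5 + 0.254×4.1 = 2.327
R = 1.07/2.327 = 0.4597 J/s

0.46 J/s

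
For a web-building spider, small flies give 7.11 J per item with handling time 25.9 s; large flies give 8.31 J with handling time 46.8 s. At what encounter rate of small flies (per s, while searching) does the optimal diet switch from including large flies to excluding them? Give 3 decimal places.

The zero-one rule: include large flies iff E₂/h₂ > λE₁/(1+λh₁). Equality gives the switch point.
λE₁h₂ = E₂ + λE₂h₁ ⇒ λ = E₂/(E₁h₂ − E₂h₁) = 8.31/(332.7 − 215.2) = 0.07071 per s.

0.071 per s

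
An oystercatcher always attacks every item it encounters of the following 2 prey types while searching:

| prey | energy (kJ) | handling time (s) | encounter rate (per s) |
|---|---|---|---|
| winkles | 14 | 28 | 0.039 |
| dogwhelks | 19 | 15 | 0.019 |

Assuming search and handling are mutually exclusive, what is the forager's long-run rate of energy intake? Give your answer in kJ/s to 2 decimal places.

Energy encountered per unit search time: 0.039×14 + 0.019×19 = 0.907 kJ/s.
Handling time per unit search time: 0.039×28 + 0.019×15 = 1.377.
Rate = 0.907/(1 + 1.377) = 0.3816 kJ/s.

0.38 kJ/s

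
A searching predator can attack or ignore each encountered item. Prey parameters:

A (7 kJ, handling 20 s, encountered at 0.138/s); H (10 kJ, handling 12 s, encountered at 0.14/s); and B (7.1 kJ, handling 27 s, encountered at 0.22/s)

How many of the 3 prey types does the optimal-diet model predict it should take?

1

Rank by E/h (kJ/s): H 0.833, A 0.35, B 0.263. Include each in turn until the next type's E/h falls below the running intake rate.
Rate on top 1: 0.5224. A: 0.35 < 0.5224 → exclude; stop.
Optimal diet: H — 1 of 3 types.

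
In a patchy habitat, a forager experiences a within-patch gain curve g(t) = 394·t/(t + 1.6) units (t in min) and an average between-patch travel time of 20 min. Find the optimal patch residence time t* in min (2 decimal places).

Maximise g(t)/(T+t): set derivative to zero → g'(t)(T+t) = g(t).
g'(t) = 394·1.6/(t + 1.6)². Setting 394·1.6/(t+1.6)² = 394t/[(t+1.6)(20+t)] gives 1.6(20+t) = t(t+1.6), so t² = 1.6×20 = 32.
t* = √32 = 5.657 min.

5.66 min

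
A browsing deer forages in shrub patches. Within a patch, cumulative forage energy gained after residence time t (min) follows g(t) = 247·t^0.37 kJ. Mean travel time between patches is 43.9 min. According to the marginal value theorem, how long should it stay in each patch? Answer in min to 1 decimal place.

By the marginal value theorem, leave when the instantaneous gain rate g'(t) equals the habitat-wide average g(t)/(T + t).
g'(t) = 0.37·247·t^-0.63. Setting 0.37·247·t^-0.63 = 247·t^0.37/(43.9+t) gives 0.37(43.9+t) = t, so 0.63·t = 0.37×43.9.
t* = 0.37×43.9/0.63 = 25.78 min.

25.8 min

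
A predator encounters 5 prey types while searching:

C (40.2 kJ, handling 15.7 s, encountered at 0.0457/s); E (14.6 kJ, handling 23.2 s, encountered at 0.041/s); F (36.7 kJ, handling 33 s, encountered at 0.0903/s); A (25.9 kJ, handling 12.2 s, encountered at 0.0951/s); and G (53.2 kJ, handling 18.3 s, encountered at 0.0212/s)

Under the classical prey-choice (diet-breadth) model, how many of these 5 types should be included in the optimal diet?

Profitabilities (E/h, kJ/s): G 2.91, C 2.56, A 2.12, F 1.11, E 0.629. Add prey in this order while the next type's profitability exceeds the intake rate on those already taken.
Rate on top 1: 0.8126. C: 2.56 > 0.8126 → include.
Rate on top 2: 1.408. A: 2.12 > 1.408 → include.
Rate on top 3: 1.662. F: 1.11 < 1.662 → exclude; stop.
Optimal diet: G, C, A — 3 of 5 types.

3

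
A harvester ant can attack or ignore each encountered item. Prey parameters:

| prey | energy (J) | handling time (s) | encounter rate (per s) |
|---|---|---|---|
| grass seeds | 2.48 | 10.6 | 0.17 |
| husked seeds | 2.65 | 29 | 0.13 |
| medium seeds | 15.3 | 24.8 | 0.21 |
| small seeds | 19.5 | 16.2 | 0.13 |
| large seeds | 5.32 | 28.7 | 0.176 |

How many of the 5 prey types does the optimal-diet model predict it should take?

1

Profitabilities (E/h, J/s): small seeds 1.2, medium seeds 0.617, grass seeds 0.234, large seeds 0.185, husked seeds 0.0914. Add prey in this order while the next type's profitability exceeds the intake rate on those already taken.
Rate on top 1: 0.8162. medium seeds: 0.617 < 0.8162 → exclude; stop.
Optimal diet: small seeds — 1 of 5 types.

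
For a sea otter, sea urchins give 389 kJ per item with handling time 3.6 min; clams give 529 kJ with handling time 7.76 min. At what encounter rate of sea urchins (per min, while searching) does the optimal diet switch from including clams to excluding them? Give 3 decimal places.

0.475 per min

At the threshold, the rate on sea urchins alone equals the profitability of clams: λ·389/(1 + λ·3.6) = 529/7.76 = 68.17.
Rearranging, λ(389 − 68.17×3.6) = 68.17, so λ = 68.17/143.6 = 0.4748 per min.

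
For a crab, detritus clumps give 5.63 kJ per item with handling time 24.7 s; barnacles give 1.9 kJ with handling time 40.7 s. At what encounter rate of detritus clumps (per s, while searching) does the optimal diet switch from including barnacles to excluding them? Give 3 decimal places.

0.010 per s

Drop barnacles once their profitability E₂/h₂ falls below the rate achievable on detritus clumps alone: E₂/h₂ = λE₁/(1 + λh₁).
Solve for λ: λE₁h₂ = E₂(1 + λh₁) → λ(E₁h₂ − E₂h₁) = E₂ → λ = E₂/(E₁h₂ − E₂h₁).
λ = 1.9/(5.63×40.7 − 1.9×24.7) = 1.9/182.2 = 0.01043 per s.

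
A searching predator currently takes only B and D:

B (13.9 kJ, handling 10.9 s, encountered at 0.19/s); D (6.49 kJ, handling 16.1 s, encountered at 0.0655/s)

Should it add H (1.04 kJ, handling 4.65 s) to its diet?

On B and D alone, R = ΣλE/(1+Σλh) = 3.066/4.126 = 0.7432 kJ/s.
Profitability of H: 1.04/4.65 = 0.2237 kJ/s.
0.2237 < 0.7432, so adding H would lower the average — exclude it.

No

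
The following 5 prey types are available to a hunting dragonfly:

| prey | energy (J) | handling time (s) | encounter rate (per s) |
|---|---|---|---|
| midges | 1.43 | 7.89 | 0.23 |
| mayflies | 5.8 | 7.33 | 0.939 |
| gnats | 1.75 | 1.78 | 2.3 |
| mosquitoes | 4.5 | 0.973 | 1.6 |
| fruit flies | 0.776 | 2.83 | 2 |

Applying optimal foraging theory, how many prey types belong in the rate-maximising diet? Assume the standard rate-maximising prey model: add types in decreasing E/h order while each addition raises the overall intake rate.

1

Rank by E/h (J/s): mosquitoes 4.62, gnats 0.983, mayflies 0.791, fruit flies 0.274, midges 0.181. Include each in turn until the next type's E/h falls below the running intake rate.
Rate on top 1: 2.816. gnats: 0.983 < 2.816 → exclude; stop.
Optimal diet: mosquitoes — 1 of 5 types.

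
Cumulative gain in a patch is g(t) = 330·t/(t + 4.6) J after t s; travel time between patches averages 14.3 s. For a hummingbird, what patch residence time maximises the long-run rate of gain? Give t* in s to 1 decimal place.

Optimal t* satisfies g'(t*) = g(t*)/(T + t*).
g'(t) = 330·4.6/(t + 4.6)². Setting 330·4.6/(t+4.6)² = 330t/[(t+4.6)(14.3+t)] gives 4.6(14.3+t) = t(t+4.6), so t² = 4.6×14.3 = 65.78.
t* = √65.78 = 8.11 s.

8.1 s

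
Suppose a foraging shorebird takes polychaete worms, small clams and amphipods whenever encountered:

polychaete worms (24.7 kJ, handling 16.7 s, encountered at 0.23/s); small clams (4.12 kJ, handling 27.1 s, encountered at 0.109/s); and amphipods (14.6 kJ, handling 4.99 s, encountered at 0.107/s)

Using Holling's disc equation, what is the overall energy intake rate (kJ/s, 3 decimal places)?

0.924 kJ/s

R = Σλ_iE_i / (1 + Σλ_ih_i)
Numerator: 0.23×24.7 + 0.109×4.12 + 0.107×14.6 = 7.692
Denominator: 1 + 0.23×16.7 + 0.109×27.1 + 0.107×4.99 = 8.329
R = 7.692/8.329 = 0.9236 kJ/s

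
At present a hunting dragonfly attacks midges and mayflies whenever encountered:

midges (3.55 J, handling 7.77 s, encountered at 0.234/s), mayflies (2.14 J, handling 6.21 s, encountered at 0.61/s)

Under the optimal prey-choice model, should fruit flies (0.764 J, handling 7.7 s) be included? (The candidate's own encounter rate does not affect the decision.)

No

On midges and mayflies alone, R = ΣλE/(1+Σλh) = 2.136/6.606 = 0.3233 J/s.
Profitability of fruit flies: 0.764/7.7 = 0.09922 J/s.
Since 0.09922 < R, time spent handling fruit flies is better spent searching.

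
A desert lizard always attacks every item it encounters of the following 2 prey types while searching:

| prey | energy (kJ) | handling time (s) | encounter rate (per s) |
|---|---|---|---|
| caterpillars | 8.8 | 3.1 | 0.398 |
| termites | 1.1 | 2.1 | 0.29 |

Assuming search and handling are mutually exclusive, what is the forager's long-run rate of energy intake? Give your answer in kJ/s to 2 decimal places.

1.34 kJ/s

Energy encountered per unit search time: 0.398×8.8 + 0.29×1.1 = 3.821 kJ/s.
Handling time per unit search time: 0.398×3.1 + 0.29×2.1 = 1.843.
Rate = 3.821/(1 + 1.843) = 1.344 kJ/s.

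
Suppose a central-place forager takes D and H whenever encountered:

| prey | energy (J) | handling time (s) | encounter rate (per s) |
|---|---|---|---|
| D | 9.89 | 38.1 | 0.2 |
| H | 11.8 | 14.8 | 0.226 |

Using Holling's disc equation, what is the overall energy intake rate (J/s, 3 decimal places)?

Energy encountered per unit search time: 0.2×9.89 + 0.226×11.8 = 4.645 J/s.
Handling time per unit search time: 0.2×38.1 + 0.226×14.8 = 10.96.
Rate = 4.645/(1 + 10.96) = 0.3882 J/s.

0.388 J/s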